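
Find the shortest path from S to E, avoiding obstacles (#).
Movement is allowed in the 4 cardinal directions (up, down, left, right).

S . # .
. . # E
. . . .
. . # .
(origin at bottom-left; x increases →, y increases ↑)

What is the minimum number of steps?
6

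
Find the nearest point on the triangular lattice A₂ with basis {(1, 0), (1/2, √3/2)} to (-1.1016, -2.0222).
(-1, -1.732)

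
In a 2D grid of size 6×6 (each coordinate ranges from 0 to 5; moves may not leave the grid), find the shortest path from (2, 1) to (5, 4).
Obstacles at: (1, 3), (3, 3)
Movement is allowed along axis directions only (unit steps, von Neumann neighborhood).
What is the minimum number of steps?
6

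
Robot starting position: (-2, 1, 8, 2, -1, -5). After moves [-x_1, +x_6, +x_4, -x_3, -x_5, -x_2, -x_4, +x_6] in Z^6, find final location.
(-3, 0, 7, 2, -2, -3)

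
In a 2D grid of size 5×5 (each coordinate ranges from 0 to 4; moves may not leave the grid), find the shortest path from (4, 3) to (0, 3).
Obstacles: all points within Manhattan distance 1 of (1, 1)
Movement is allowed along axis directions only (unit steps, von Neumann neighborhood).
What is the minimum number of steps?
4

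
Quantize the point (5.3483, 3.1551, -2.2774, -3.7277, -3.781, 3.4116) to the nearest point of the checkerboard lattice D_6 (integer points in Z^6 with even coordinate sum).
(5, 3, -2, -4, -4, 4)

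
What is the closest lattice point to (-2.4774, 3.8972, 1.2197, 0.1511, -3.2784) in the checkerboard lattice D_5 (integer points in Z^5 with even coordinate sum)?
(-2, 4, 1, 0, -3)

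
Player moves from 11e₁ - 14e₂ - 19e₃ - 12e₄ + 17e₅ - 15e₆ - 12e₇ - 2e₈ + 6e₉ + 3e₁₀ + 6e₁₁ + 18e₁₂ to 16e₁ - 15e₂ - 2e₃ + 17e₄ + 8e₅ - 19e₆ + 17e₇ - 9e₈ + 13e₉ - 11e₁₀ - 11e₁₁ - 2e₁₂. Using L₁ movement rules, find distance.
159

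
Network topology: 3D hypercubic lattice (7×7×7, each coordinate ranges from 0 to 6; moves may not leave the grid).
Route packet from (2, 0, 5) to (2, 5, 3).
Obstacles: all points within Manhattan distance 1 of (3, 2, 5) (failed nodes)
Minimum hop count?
7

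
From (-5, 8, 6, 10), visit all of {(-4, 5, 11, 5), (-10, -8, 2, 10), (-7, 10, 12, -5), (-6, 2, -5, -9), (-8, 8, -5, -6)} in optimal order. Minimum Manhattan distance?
105
(one optimal route: (-5, 8, 6, 10) → (-4, 5, 11, 5) → (-7, 10, 12, -5) → (-8, 8, -5, -6) → (-6, 2, -5, -9) → (-10, -8, 2, 10))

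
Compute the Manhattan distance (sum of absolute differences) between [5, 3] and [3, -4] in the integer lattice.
9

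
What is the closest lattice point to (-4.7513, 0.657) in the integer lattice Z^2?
(-5, 1)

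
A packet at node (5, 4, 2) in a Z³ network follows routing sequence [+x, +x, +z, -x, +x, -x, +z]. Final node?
(6, 4, 4)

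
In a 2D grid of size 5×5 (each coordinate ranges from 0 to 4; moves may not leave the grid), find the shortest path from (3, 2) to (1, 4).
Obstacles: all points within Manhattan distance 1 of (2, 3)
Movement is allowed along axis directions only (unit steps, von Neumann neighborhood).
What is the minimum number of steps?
8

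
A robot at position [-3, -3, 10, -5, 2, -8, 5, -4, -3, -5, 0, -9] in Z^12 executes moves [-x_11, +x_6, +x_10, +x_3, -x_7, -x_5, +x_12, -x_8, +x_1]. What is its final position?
(-2, -3, 11, -5, 1, -7, 4, -5, -3, -4, -1, -8)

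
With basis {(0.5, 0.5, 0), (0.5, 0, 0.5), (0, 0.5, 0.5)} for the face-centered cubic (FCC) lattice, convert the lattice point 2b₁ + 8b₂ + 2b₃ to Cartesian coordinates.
(5, 2, 5)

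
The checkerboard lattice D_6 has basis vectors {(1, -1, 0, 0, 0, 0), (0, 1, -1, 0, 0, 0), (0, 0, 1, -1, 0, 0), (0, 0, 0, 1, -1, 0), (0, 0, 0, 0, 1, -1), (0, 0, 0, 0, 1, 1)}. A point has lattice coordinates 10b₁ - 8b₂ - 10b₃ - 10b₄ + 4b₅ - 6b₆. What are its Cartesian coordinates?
(10, -18, -2, 0, 8, -10)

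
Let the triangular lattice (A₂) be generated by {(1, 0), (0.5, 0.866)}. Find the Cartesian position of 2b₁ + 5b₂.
(4.5, 4.33)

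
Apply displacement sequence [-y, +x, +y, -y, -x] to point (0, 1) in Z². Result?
(0, 0)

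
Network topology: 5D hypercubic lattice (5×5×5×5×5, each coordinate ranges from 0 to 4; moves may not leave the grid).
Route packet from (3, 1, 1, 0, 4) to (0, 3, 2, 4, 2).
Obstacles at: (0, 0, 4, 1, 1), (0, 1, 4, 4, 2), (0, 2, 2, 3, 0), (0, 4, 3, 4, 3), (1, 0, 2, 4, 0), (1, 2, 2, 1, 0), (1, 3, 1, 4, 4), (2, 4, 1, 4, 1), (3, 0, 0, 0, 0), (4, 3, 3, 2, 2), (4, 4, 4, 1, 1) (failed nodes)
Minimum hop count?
12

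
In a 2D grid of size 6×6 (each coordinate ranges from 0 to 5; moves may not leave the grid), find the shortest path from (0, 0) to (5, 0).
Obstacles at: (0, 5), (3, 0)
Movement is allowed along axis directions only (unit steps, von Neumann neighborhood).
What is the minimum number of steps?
7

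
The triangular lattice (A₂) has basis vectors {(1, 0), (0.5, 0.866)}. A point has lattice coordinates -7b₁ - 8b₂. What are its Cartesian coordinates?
(-11, -6.928)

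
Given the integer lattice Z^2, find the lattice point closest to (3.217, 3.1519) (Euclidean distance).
(3, 3)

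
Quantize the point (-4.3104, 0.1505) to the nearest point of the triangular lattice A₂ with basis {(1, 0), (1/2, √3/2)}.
(-4, 0)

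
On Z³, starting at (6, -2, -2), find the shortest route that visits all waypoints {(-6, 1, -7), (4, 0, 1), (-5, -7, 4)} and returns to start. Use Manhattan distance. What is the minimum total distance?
66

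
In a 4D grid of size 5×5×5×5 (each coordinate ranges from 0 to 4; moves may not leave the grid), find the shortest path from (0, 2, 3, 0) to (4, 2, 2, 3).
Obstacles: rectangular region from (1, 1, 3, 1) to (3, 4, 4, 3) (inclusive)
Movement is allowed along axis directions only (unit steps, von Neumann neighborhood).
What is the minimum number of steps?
8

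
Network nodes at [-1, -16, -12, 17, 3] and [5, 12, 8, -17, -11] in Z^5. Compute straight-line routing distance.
50.7149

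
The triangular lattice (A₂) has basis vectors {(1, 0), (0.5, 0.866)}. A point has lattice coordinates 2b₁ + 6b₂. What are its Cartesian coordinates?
(5, 5.196)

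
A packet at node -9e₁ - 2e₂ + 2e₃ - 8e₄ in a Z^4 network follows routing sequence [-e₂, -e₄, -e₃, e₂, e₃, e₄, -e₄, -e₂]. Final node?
(-9, -3, 2, -9)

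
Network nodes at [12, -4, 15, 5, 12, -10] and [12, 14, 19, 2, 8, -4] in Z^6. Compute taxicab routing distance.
35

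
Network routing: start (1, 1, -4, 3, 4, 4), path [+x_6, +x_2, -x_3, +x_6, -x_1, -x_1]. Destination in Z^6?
(-1, 2, -5, 3, 4, 6)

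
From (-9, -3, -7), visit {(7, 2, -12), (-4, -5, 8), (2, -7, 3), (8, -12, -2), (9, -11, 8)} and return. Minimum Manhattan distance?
114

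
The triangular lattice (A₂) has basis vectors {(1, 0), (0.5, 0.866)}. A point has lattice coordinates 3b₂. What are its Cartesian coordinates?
(1.5, 2.598)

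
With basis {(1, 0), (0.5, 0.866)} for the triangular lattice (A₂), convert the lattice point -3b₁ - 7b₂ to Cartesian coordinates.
(-6.5, -6.062)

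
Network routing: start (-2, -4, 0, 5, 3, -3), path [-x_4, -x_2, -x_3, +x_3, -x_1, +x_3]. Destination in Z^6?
(-3, -5, 1, 4, 3, -3)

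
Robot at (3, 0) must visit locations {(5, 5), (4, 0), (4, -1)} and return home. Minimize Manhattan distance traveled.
16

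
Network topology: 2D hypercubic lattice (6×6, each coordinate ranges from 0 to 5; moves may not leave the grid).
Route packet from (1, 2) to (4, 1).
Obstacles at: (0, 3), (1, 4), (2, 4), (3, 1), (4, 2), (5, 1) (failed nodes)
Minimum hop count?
6
(one shortest path: (1, 2) → (2, 2) → (2, 1) → (2, 0) → (3, 0) → (4, 0) → (4, 1))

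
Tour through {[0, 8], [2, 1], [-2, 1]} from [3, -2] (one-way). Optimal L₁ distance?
17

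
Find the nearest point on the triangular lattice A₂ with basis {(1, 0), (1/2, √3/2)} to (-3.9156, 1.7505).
(-4, 1.732)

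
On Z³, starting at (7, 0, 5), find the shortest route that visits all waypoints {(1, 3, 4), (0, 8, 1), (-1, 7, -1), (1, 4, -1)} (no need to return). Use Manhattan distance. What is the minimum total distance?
25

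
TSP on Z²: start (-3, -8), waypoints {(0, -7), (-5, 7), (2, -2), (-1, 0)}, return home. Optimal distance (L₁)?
44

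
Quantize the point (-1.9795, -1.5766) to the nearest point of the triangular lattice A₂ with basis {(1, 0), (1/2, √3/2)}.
(-2, -1.732)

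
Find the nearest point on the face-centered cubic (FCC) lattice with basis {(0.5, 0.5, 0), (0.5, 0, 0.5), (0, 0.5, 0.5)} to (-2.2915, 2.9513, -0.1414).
(-2, 3, 0)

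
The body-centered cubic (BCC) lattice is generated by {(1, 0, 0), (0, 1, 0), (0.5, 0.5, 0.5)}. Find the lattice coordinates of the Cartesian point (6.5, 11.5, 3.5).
3b₁ + 8b₂ + 7b₃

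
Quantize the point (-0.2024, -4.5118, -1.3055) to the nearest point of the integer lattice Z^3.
(0, -5, -1)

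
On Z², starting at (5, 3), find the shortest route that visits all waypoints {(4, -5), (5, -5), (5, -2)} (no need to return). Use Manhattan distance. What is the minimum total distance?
9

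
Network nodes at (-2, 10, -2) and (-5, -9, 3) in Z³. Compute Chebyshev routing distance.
19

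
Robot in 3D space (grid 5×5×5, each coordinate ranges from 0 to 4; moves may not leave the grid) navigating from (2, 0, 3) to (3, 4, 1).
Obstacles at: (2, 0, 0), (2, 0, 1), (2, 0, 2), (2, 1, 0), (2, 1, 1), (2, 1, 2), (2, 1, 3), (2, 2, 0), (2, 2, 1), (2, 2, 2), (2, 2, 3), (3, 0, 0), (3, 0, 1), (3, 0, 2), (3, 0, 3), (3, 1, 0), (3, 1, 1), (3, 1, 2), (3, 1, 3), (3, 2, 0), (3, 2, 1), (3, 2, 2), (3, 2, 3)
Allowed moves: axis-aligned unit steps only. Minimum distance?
9
(one shortest path: (2, 0, 3) → (1, 0, 3) → (1, 1, 3) → (1, 2, 3) → (1, 3, 3) → (2, 3, 3) → (3, 3, 3) → (3, 4, 3) → (3, 4, 2) → (3, 4, 1))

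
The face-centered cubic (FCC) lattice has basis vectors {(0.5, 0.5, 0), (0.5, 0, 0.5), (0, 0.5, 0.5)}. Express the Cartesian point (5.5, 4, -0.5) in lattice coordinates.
10b₁ + b₂ - 2b₃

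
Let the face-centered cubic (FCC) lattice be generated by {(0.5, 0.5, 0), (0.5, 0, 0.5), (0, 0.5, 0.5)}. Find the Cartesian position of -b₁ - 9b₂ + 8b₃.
(-5, 3.5, -0.5)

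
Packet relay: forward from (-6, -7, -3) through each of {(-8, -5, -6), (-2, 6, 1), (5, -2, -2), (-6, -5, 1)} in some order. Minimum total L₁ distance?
49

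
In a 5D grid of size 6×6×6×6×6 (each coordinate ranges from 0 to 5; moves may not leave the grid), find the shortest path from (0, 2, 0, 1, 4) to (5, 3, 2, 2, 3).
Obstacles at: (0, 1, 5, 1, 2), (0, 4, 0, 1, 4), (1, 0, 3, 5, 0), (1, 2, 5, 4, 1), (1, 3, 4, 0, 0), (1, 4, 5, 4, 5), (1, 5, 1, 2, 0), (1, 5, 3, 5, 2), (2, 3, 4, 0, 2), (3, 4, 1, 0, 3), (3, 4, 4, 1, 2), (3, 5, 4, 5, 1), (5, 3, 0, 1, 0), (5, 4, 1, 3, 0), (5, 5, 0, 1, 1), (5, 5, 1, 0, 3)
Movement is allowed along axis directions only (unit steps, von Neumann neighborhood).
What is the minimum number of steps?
10
(one shortest path: (0, 2, 0, 1, 4) → (1, 2, 0, 1, 4) → (2, 2, 0, 1, 4) → (3, 2, 0, 1, 4) → (4, 2, 0, 1, 4) → (5, 2, 0, 1, 4) → (5, 3, 0, 1, 4) → (5, 3, 1, 1, 4) → (5, 3, 2, 1, 4) → (5, 3, 2, 2, 4) → (5, 3, 2, 2, 3))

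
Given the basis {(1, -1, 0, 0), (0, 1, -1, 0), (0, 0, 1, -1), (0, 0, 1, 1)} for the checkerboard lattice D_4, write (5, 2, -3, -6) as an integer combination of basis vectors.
5b₁ + 7b₂ + 5b₃ - b₄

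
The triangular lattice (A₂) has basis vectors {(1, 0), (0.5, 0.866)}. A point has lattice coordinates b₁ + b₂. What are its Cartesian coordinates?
(1.5, 0.866)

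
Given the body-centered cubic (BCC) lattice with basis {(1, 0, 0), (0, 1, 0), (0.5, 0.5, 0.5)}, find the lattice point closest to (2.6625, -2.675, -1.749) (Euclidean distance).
(2.5, -2.5, -1.5)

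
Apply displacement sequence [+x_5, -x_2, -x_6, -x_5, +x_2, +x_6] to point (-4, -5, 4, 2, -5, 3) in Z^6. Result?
(-4, -5, 4, 2, -5, 3)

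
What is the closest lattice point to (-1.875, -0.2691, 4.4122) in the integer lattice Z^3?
(-2, 0, 4)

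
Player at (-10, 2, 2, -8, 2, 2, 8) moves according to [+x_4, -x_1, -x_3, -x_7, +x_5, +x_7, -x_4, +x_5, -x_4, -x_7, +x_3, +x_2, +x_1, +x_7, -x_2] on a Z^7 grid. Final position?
(-10, 2, 2, -9, 4, 2, 8)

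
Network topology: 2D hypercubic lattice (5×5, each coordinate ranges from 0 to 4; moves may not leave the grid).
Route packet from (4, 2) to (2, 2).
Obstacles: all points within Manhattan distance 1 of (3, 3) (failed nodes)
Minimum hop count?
4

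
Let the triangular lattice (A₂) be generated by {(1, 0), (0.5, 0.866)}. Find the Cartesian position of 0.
(0, 0)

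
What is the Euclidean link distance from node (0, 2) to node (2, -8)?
10.198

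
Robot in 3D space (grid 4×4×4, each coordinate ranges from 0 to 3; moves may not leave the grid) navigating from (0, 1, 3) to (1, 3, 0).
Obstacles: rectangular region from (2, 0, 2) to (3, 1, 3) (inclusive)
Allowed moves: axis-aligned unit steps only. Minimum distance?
6
(one shortest path: (0, 1, 3) → (1, 1, 3) → (1, 2, 3) → (1, 3, 3) → (1, 3, 2) → (1, 3, 1) → (1, 3, 0))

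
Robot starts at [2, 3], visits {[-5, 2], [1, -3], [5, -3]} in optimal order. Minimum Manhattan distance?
23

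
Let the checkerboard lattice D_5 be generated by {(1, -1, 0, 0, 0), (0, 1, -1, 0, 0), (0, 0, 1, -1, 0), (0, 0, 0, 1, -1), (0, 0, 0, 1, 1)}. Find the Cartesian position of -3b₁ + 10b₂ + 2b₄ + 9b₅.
(-3, 13, -10, 11, 7)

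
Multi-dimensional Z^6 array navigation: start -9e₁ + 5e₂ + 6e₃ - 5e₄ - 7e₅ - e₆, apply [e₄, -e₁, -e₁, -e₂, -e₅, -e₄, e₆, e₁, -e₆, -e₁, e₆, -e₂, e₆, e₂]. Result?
(-11, 4, 6, -5, -8, 1)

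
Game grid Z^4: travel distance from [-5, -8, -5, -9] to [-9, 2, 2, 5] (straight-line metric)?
19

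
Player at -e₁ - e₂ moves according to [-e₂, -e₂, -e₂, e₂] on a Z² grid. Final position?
(-1, -3)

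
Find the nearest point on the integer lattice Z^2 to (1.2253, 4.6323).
(1, 5)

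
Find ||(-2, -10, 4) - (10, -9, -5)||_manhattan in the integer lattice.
22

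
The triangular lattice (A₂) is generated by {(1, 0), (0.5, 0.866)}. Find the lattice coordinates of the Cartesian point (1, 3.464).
-b₁ + 4b₂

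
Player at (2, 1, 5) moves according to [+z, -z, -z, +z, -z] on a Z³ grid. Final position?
(2, 1, 4)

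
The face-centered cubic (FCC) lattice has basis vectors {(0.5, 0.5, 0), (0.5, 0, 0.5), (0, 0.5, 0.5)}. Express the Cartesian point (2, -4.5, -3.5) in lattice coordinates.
b₁ + 3b₂ - 10b₃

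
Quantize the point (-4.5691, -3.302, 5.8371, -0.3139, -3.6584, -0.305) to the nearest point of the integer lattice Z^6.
(-5, -3, 6, 0, -4, 0)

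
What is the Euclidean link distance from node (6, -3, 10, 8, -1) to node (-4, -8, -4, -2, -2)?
20.5426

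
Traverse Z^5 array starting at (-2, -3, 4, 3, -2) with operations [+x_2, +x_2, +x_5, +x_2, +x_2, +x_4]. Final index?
(-2, 1, 4, 4, -1)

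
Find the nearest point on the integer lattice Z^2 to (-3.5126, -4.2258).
(-4, -4)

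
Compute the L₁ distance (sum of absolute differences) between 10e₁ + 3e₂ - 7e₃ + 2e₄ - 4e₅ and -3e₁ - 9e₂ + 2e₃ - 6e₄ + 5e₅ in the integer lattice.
51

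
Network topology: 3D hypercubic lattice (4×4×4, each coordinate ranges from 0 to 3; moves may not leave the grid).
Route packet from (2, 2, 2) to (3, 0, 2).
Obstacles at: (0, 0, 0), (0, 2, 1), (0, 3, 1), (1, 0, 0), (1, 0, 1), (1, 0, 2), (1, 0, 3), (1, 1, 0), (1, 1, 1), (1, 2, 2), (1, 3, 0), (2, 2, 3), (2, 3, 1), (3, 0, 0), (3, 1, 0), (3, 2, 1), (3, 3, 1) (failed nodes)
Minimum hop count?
3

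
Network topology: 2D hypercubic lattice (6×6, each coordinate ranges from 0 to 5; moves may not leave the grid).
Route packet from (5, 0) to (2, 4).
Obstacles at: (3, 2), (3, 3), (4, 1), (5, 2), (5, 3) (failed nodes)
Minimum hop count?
7
(one shortest path: (5, 0) → (4, 0) → (3, 0) → (2, 0) → (2, 1) → (2, 2) → (2, 3) → (2, 4))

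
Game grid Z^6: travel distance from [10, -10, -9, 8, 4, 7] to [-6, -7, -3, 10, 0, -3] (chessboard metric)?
16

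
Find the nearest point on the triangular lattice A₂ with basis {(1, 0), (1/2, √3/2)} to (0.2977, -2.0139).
(0, -1.732)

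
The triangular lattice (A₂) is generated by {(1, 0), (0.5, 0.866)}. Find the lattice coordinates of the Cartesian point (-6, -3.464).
-4b₁ - 4b₂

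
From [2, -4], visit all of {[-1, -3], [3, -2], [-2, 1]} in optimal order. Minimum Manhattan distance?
13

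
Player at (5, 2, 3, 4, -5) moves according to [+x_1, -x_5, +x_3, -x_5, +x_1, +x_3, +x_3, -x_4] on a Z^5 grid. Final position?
(7, 2, 6, 3, -7)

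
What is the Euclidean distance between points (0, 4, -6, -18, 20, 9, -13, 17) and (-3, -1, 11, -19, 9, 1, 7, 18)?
30.1662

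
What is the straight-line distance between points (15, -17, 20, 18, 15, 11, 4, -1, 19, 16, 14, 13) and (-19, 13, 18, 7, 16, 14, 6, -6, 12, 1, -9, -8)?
58.8558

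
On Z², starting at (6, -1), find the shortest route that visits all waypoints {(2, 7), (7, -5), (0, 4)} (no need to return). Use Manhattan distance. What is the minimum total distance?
26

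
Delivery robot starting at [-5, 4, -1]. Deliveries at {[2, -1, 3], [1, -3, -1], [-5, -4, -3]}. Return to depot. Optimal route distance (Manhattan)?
42
(one optimal route: (-5, 4, -1) → (2, -1, 3) → (1, -3, -1) → (-5, -4, -3) → (-5, 4, -1))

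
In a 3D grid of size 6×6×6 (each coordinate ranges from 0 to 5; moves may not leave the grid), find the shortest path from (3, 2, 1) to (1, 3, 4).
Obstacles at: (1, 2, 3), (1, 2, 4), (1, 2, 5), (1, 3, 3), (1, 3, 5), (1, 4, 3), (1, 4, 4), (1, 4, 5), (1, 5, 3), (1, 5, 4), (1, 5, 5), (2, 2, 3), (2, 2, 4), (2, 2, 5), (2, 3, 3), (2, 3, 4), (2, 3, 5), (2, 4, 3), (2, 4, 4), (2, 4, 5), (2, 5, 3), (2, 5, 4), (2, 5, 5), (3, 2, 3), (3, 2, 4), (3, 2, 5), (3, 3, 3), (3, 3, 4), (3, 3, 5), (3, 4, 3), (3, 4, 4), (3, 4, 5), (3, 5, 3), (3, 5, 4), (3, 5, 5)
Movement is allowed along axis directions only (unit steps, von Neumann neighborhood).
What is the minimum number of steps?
8
(one shortest path: (3, 2, 1) → (2, 2, 1) → (1, 2, 1) → (0, 2, 1) → (0, 3, 1) → (0, 3, 2) → (0, 3, 3) → (0, 3, 4) → (1, 3, 4))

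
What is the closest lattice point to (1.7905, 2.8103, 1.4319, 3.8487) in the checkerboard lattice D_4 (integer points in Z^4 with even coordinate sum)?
(2, 3, 1, 4)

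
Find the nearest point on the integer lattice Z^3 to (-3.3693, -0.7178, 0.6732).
(-3, -1, 1)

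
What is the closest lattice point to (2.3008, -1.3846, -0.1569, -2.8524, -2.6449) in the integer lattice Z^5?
(2, -1, 0, -3, -3)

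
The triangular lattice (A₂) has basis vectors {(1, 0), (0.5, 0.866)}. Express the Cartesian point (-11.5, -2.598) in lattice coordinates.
-10b₁ - 3b₂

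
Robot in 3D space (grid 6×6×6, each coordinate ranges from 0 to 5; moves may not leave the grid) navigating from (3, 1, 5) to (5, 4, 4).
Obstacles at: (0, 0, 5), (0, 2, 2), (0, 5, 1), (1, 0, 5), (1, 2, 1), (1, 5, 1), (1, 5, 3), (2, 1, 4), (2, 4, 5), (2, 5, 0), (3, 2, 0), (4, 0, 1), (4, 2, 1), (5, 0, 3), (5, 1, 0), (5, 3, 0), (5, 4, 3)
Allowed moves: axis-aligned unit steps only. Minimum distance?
6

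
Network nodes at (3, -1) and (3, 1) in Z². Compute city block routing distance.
2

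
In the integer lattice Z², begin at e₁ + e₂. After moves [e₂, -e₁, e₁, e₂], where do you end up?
(1, 3)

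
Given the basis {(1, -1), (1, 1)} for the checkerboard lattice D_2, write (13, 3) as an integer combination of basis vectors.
5b₁ + 8b₂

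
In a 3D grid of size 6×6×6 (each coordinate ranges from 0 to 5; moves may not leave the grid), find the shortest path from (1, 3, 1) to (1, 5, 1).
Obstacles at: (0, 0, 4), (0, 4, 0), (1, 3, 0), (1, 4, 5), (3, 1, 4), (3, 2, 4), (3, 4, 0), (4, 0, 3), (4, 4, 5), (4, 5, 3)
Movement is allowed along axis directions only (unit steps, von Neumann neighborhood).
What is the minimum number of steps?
2
(one shortest path: (1, 3, 1) → (1, 4, 1) → (1, 5, 1))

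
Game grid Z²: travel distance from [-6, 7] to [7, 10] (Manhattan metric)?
16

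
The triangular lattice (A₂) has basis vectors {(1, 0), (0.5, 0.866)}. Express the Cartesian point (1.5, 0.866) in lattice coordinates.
b₁ + b₂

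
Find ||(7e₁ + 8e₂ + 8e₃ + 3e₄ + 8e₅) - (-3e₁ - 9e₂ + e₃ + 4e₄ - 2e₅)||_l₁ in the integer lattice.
45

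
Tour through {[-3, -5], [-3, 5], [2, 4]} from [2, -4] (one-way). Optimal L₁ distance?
22
(one optimal route: (2, -4) → (-3, -5) → (-3, 5) → (2, 4))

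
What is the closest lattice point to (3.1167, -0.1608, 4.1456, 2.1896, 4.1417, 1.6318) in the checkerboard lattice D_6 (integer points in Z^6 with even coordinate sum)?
(3, 0, 4, 2, 4, 1)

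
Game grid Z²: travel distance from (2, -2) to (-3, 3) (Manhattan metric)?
10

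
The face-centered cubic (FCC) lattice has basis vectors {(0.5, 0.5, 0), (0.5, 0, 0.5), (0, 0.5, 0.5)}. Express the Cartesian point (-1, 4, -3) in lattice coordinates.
6b₁ - 8b₂ + 2b₃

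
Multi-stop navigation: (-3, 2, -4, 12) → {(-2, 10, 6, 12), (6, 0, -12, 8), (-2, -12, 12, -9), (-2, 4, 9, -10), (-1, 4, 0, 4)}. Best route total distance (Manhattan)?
122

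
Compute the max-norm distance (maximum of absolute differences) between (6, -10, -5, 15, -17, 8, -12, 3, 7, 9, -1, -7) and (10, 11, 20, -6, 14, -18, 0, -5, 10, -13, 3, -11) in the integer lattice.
31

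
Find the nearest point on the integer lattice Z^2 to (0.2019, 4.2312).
(0, 4)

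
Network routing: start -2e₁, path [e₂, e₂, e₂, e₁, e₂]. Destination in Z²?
(-1, 4)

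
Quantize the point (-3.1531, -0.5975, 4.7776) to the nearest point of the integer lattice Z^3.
(-3, -1, 5)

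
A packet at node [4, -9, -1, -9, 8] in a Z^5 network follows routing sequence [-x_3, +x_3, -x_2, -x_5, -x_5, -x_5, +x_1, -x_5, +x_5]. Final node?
(5, -10, -1, -9, 5)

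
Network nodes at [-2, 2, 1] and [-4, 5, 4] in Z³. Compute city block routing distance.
8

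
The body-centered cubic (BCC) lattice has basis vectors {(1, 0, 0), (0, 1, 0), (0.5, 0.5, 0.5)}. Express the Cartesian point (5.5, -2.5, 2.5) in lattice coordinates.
3b₁ - 5b₂ + 5b₃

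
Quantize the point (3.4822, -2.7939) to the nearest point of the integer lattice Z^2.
(3, -3)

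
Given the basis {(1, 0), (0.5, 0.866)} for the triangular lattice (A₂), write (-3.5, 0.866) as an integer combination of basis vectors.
-4b₁ + b₂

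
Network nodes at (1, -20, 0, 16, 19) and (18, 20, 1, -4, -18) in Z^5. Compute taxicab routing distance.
115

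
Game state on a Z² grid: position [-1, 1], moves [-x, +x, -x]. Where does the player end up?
(-2, 1)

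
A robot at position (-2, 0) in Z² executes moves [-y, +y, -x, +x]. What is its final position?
(-2, 0)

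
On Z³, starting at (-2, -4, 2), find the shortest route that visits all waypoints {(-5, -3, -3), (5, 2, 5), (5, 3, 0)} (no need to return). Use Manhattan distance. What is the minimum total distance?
34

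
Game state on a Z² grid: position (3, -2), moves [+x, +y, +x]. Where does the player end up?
(5, -1)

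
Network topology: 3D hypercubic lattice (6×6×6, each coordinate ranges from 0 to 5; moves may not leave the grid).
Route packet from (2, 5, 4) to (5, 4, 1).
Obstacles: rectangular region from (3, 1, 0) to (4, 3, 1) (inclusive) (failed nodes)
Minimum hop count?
7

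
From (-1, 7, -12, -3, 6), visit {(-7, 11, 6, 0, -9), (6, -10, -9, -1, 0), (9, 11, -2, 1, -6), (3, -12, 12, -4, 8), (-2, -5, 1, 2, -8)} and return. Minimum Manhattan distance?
214
(one optimal route: (-1, 7, -12, -3, 6) → (6, -10, -9, -1, 0) → (3, -12, 12, -4, 8) → (-2, -5, 1, 2, -8) → (-7, 11, 6, 0, -9) → (9, 11, -2, 1, -6) → (-1, 7, -12, -3, 6))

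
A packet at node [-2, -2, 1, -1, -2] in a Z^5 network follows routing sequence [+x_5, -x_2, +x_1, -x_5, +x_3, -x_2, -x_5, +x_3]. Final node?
(-1, -4, 3, -1, -3)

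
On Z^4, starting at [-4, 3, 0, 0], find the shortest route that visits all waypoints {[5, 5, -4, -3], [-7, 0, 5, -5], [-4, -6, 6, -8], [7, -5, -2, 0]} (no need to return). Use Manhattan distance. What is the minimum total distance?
74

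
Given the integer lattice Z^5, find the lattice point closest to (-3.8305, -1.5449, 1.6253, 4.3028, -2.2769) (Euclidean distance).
(-4, -2, 2, 4, -2)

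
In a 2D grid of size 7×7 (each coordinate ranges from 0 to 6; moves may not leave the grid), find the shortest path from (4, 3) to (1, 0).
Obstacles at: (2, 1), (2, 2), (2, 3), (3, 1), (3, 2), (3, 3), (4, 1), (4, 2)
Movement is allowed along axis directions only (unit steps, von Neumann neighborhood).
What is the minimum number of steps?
8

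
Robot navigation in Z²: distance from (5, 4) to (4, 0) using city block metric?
5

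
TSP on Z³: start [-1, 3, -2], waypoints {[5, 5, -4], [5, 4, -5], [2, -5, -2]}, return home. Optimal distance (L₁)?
38
(one optimal route: (-1, 3, -2) → (5, 5, -4) → (5, 4, -5) → (2, -5, -2) → (-1, 3, -2))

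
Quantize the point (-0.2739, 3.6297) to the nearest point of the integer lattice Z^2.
(0, 4)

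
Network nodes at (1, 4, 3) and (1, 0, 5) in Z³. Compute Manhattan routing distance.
6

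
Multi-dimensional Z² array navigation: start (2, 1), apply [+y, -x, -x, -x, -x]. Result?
(-2, 2)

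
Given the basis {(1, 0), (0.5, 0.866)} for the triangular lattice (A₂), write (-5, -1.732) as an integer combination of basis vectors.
-4b₁ - 2b₂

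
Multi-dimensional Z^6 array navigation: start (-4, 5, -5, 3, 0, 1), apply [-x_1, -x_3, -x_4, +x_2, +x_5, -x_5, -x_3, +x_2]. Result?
(-5, 7, -7, 2, 0, 1)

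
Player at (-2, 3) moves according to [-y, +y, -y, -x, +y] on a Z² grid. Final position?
(-3, 3)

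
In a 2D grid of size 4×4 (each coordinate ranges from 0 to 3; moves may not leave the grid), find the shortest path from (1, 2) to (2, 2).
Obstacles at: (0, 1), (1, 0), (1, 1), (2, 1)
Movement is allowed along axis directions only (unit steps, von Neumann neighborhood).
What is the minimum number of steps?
1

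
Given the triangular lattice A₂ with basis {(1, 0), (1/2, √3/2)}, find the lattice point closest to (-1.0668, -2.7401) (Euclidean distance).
(-1.5, -2.598)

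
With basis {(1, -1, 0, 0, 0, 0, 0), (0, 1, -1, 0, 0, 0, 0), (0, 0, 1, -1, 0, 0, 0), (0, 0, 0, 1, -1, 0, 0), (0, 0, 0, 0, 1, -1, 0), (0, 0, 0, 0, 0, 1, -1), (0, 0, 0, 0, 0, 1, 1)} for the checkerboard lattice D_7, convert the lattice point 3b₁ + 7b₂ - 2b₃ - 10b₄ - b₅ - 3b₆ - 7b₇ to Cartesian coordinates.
(3, 4, -9, -8, 9, -9, -4)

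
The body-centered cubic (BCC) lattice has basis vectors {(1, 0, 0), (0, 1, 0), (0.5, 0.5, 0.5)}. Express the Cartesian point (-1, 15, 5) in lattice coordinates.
-6b₁ + 10b₂ + 10b₃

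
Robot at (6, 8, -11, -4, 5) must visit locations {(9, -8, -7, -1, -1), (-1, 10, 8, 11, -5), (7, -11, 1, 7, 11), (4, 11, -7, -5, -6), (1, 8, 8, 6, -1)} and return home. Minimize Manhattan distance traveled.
182
(one optimal route: (6, 8, -11, -4, 5) → (9, -8, -7, -1, -1) → (7, -11, 1, 7, 11) → (1, 8, 8, 6, -1) → (-1, 10, 8, 11, -5) → (4, 11, -7, -5, -6) → (6, 8, -11, -4, 5))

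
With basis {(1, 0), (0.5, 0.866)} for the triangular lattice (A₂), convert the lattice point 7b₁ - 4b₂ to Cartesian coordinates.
(5, -3.464)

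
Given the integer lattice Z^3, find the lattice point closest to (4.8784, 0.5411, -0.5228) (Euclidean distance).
(5, 1, -1)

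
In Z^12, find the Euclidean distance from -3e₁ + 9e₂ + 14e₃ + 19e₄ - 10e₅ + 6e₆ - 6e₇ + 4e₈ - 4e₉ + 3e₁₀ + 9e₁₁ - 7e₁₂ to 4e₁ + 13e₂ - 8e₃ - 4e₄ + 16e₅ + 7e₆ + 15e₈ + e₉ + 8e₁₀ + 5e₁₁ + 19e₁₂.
51.517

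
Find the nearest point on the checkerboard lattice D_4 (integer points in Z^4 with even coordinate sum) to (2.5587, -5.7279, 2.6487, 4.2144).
(3, -6, 3, 4)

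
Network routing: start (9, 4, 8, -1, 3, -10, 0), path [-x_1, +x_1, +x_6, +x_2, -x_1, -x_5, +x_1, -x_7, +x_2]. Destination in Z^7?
(9, 6, 8, -1, 2, -9, -1)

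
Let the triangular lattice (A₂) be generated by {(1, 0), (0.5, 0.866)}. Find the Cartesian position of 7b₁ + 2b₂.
(8, 1.732)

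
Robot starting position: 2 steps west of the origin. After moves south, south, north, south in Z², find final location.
(-2, -2)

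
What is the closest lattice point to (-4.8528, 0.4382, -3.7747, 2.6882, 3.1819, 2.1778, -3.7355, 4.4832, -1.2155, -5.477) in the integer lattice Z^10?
(-5, 0, -4, 3, 3, 2, -4, 4, -1, -5)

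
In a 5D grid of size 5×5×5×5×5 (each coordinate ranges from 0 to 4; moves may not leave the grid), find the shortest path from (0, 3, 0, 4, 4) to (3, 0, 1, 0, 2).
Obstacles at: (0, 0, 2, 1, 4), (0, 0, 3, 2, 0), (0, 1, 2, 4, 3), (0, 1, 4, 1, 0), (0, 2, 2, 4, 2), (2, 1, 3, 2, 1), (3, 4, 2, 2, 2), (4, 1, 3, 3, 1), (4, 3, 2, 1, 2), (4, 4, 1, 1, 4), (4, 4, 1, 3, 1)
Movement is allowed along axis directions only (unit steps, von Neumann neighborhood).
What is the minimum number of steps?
13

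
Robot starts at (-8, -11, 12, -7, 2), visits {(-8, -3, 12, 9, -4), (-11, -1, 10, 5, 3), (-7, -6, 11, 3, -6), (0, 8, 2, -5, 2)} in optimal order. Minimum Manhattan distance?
95
(one optimal route: (-8, -11, 12, -7, 2) → (-7, -6, 11, 3, -6) → (-8, -3, 12, 9, -4) → (-11, -1, 10, 5, 3) → (0, 8, 2, -5, 2))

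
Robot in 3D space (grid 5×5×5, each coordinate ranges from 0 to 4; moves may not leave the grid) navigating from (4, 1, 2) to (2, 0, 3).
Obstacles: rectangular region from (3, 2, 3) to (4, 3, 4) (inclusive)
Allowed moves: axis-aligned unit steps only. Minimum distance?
4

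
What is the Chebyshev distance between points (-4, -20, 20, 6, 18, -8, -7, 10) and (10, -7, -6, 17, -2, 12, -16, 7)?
26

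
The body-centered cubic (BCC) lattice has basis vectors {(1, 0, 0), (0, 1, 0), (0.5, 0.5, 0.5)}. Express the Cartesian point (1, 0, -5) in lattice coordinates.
6b₁ + 5b₂ - 10b₃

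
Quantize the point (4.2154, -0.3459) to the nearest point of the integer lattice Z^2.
(4, 0)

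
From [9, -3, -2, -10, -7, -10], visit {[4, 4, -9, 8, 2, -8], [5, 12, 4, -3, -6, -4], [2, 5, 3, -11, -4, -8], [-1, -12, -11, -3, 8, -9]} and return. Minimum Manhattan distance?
188
(one optimal route: (9, -3, -2, -10, -7, -10) → (2, 5, 3, -11, -4, -8) → (5, 12, 4, -3, -6, -4) → (4, 4, -9, 8, 2, -8) → (-1, -12, -11, -3, 8, -9) → (9, -3, -2, -10, -7, -10))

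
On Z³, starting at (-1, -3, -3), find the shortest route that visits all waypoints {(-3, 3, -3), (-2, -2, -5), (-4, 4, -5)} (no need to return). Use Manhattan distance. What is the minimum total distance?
16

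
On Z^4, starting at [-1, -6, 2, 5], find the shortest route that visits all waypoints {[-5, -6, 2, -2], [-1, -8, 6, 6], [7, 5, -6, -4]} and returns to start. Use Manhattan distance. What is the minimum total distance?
94
(one optimal route: (-1, -6, 2, 5) → (-5, -6, 2, -2) → (7, 5, -6, -4) → (-1, -8, 6, 6) → (-1, -6, 2, 5))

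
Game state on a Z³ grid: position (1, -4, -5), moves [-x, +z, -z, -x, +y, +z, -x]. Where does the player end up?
(-2, -3, -4)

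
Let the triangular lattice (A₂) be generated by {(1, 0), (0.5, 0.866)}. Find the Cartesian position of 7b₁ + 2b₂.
(8, 1.732)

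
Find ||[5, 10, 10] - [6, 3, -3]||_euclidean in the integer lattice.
14.7986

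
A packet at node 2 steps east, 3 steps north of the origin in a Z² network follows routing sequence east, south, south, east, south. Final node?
(4, 0)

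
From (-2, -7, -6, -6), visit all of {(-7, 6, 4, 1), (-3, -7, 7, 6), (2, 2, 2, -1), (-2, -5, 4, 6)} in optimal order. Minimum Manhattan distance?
69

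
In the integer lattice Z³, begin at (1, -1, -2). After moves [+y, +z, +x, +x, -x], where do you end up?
(2, 0, -1)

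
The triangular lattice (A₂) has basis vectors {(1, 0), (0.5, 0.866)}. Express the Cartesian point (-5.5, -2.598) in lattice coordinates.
-4b₁ - 3b₂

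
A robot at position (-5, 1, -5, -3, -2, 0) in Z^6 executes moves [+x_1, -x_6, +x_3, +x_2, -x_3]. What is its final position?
(-4, 2, -5, -3, -2, -1)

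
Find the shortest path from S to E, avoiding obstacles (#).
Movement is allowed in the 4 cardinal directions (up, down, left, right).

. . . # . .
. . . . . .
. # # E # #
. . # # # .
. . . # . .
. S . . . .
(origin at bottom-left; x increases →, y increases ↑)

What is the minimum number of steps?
9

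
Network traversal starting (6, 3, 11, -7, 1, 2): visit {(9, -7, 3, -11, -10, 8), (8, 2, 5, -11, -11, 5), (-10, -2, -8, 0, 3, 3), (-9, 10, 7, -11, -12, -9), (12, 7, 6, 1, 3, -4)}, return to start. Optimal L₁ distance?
250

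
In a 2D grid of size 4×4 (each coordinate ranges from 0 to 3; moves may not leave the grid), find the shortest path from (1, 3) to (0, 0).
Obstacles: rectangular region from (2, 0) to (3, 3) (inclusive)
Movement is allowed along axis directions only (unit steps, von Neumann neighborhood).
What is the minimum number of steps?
4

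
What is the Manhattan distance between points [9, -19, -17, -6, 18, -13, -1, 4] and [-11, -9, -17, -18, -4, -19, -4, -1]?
78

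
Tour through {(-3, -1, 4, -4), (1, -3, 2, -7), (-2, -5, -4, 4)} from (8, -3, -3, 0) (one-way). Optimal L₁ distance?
49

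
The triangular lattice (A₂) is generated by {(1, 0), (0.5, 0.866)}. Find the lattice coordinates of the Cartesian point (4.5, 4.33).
2b₁ + 5b₂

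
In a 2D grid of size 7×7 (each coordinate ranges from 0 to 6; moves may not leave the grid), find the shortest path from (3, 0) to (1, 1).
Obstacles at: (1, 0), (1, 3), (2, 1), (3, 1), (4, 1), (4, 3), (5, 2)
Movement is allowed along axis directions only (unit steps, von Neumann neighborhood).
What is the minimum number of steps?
15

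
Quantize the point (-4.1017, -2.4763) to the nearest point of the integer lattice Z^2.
(-4, -2)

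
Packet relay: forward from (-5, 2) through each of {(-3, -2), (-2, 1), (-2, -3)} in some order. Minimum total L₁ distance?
10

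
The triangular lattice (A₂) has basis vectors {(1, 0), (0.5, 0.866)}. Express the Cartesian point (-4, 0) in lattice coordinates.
-4b₁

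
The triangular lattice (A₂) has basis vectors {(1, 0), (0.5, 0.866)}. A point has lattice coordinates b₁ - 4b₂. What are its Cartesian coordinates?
(-1, -3.464)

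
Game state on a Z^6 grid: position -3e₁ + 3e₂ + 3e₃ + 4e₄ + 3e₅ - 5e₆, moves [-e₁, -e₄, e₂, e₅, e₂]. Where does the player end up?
(-4, 5, 3, 3, 4, -5)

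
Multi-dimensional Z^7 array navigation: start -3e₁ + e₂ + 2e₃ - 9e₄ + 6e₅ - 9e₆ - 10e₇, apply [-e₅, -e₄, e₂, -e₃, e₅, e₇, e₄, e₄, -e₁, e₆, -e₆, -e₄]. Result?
(-4, 2, 1, -9, 6, -9, -9)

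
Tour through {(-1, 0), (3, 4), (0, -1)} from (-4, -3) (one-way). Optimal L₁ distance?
16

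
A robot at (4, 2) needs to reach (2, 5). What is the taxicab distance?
5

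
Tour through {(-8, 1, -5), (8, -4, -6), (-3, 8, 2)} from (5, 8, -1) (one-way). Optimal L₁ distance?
52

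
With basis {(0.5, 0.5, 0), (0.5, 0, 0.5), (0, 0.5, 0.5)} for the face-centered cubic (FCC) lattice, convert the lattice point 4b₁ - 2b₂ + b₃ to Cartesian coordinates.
(1, 2.5, -0.5)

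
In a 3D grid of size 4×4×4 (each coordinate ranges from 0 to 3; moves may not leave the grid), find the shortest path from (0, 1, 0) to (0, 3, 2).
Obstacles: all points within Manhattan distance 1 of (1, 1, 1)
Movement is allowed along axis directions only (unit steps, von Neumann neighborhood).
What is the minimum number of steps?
4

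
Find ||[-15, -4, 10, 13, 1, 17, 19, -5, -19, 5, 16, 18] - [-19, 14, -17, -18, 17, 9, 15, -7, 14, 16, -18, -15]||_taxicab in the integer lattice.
221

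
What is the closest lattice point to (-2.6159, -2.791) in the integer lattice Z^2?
(-3, -3)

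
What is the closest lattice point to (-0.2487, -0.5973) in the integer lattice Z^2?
(0, -1)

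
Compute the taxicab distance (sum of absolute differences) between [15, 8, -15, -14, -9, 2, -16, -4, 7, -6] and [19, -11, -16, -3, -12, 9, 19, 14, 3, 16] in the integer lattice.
124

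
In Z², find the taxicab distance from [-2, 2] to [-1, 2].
1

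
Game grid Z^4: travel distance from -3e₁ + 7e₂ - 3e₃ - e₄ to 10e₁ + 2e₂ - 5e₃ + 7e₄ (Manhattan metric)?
28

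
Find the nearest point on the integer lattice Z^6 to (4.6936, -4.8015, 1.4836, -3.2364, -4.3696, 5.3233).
(5, -5, 1, -3, -4, 5)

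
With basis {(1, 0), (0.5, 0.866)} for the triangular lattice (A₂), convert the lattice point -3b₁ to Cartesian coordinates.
(-3, 0)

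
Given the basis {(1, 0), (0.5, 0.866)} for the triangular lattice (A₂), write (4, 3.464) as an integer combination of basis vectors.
2b₁ + 4b₂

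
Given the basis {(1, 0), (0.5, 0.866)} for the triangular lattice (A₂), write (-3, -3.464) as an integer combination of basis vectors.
-b₁ - 4b₂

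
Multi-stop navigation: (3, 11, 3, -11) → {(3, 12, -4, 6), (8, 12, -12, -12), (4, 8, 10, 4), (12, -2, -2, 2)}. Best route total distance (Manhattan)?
106
(one optimal route: (3, 11, 3, -11) → (8, 12, -12, -12) → (3, 12, -4, 6) → (4, 8, 10, 4) → (12, -2, -2, 2))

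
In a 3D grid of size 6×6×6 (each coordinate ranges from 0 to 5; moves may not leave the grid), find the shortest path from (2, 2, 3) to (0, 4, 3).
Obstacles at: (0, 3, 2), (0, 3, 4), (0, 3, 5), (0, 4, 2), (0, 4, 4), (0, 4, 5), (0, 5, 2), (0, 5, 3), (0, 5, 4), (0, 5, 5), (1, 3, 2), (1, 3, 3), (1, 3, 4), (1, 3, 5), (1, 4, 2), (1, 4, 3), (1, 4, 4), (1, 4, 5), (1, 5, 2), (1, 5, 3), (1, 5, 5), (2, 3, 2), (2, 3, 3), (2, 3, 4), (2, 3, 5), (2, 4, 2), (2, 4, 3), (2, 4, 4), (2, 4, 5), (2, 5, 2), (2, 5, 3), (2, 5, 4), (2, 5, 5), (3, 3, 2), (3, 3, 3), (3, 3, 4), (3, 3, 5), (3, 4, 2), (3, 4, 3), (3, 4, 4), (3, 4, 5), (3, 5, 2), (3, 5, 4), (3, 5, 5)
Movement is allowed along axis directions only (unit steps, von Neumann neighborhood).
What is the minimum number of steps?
4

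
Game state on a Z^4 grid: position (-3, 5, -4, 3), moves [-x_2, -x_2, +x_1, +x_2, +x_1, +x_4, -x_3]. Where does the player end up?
(-1, 4, -5, 4)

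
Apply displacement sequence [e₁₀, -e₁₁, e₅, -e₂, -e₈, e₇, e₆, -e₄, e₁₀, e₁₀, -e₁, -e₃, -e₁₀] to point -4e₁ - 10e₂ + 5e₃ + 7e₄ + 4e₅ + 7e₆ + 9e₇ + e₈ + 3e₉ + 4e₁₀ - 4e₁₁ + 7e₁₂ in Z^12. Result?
(-5, -11, 4, 6, 5, 8, 10, 0, 3, 6, -5, 7)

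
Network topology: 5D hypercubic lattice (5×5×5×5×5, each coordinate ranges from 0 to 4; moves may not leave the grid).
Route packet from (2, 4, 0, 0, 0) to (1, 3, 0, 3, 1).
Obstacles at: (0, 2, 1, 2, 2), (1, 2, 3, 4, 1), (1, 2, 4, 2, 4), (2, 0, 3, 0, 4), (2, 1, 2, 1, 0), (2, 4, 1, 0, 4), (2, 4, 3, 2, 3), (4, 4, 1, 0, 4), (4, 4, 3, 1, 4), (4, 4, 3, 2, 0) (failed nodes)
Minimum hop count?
6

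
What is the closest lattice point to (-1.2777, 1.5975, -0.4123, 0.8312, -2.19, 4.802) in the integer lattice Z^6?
(-1, 2, 0, 1, -2, 5)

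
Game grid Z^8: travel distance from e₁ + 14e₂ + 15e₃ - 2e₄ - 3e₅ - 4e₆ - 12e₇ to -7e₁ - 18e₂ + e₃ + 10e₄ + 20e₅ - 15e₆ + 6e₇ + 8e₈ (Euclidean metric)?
49.6588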